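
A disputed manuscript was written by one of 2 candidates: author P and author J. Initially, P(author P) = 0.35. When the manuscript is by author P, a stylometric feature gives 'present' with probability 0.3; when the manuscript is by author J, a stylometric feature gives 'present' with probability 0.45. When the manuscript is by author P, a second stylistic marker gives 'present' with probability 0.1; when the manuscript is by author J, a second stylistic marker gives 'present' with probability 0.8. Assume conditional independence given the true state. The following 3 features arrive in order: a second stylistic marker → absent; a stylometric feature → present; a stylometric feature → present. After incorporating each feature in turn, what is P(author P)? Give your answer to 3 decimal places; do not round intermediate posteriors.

0.519

After a second stylistic marker='absent': P(author P) = 0.9·0.3500 / (0.9·0.3500 + 0.2·0.6500) ≈ 0.7079
After a stylometric feature='present': P(author P) = 0.3·0.7079 / (0.3·0.7079 + 0.45·0.2921) ≈ 0.6176
After a stylometric feature='present': P(author P) = 0.3·0.6176 / (0.3·0.6176 + 0.45·0.3824) ≈ 0.5185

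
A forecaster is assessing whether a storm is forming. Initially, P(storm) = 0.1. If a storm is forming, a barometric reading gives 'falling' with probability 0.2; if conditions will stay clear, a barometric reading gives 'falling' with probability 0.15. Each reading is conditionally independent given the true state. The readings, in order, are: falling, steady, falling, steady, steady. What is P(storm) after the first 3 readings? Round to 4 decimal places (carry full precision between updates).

0.1568

After 'falling': P(storm) = 0.2·0.1000 / (0.2·0.1000 + 0.15·0.9000) ≈ 0.1290
After 'steady': P(storm) = 0.8·0.1290 / (0.8·0.1290 + 0.85·0.8710) ≈ 0.1224
After 'falling': P(storm) = 0.2·0.1224 / (0.2·0.1224 + 0.15·0.8776) ≈ 0.1568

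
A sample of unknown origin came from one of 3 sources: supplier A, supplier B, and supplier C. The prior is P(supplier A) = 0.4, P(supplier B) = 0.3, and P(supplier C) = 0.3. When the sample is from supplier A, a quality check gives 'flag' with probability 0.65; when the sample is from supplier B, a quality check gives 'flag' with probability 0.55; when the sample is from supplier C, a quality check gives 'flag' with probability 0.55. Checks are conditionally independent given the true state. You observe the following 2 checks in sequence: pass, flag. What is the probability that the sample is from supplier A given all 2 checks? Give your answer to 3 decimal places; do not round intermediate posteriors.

0.380

After 'pass': normaliser = 0.35·0.4000 + 0.45·0.3000 + 0.45·0.3000; P(supplier A) ≈ 0.3415, P(supplier B) ≈ 0.3293, P(supplier C) ≈ 0.3293
After 'flag': normaliser = 0.65·0.3415 + 0.55·0.3293 + 0.55·0.3293; P(supplier A) ≈ 0.3800, P(supplier B) ≈ 0.3100, P(supplier C) ≈ 0.3100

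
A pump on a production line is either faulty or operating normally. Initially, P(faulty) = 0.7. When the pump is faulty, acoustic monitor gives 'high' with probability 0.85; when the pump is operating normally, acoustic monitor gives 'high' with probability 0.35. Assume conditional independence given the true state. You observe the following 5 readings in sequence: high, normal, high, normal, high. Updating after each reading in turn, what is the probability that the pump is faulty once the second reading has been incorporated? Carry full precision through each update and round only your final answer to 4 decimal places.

0.5667

After 'high': P(faulty) = 0.85·0.7000 / (0.85·0.7000 + 0.35·0.3000) ≈ 0.8500
After 'normal': P(faulty) = 0.15·0.8500 / (0.15·0.8500 + 0.65·0.1500) ≈ 0.5667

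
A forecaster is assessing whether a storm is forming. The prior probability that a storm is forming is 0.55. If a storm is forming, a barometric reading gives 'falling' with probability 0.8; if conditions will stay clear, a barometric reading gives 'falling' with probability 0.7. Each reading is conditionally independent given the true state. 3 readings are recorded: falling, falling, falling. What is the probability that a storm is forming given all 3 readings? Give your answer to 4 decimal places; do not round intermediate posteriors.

After 'falling': P(storm) = 0.8·0.5500 / (0.8·0.5500 + 0.7·0.4500) ≈ 0.5828
After 'falling': P(storm) = 0.8·0.5828 / (0.8·0.5828 + 0.7·0.4172) ≈ 0.6148
After 'falling': P(storm) = 0.8·0.6148 / (0.8·0.6148 + 0.7·0.3852) ≈ 0.6459

0.6459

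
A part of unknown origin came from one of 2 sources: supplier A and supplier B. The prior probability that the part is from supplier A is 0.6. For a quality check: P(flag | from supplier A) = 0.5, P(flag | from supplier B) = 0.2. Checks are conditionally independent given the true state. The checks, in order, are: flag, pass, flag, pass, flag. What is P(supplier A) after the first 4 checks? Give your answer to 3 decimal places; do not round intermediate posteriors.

After 'flag': P(supplier A) = 0.5·0.6000 / (0.5·0.6000 + 0.2·0.4000) ≈ 0.7895
After 'pass': P(supplier A) = 0.5·0.7895 / (0.5·0.7895 + 0.8·0.2105) ≈ 0.7009
After 'flag': P(supplier A) = 0.5·0.7009 / (0.5·0.7009 + 0.2·0.2991) ≈ 0.8542
After 'pass': P(supplier A) = 0.5·0.8542 / (0.5·0.8542 + 0.8·0.1458) ≈ 0.7855

0.786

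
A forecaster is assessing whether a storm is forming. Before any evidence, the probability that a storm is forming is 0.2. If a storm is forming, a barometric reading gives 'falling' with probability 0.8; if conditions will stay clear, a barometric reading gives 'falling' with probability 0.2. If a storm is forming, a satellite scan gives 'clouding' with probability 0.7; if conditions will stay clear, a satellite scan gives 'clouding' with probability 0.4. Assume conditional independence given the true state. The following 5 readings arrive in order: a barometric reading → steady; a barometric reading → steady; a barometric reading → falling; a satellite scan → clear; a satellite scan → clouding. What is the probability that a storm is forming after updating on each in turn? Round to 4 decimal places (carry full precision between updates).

Each posterior becomes the prior for the next update.
After a barometric reading='steady': P(storm) = 0.2·0.2000 / (0.2·0.2000 + 0.8·0.8000) ≈ 0.0588
After a barometric reading='steady': P(storm) = 0.2·0.0588 / (0.2·0.0588 + 0.8·0.9412) ≈ 0.0154
After a barometric reading='falling': P(storm) = 0.8·0.0154 / (0.8·0.0154 + 0.2·0.9846) ≈ 0.0588
After a satellite scan='clear': P(storm) = 0.3·0.0588 / (0.3·0.0588 + 0.6·0.9412) ≈ 0.0303
After a satellite scan='clouding': P(storm) = 0.7·0.0303 / (0.7·0.0303 + 0.4·0.9697) ≈ 0.0519

0.0519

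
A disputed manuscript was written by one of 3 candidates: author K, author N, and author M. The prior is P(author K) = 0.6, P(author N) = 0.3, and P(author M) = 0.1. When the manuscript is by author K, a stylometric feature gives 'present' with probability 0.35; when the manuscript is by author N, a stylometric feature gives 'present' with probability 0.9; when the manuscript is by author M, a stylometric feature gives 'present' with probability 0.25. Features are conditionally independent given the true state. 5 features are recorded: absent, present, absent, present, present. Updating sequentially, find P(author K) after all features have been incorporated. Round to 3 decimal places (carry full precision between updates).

0.780

Each posterior becomes the prior for the next update.
After 'absent': normaliser = 0.65·0.6000 + 0.1·0.3000 + 0.75·0.1000; P(author K) ≈ 0.7879, P(author N) ≈ 0.0606, P(author M) ≈ 0.1515
After 'present': normaliser = 0.35·0.7879 + 0.9·0.0606 + 0.25·0.1515; P(author K) ≈ 0.7490, P(author N) ≈ 0.1481, P(author M) ≈ 0.1029
After 'absent': normaliser = 0.65·0.7490 + 0.1·0.1481 + 0.75·0.1029; P(author K) ≈ 0.8411, P(author N) ≈ 0.0256, P(author M) ≈ 0.1333
After 'present': normaliser = 0.35·0.8411 + 0.9·0.0256 + 0.25·0.1333; P(author K) ≈ 0.8393, P(author N) ≈ 0.0657, P(author M) ≈ 0.0950
After 'present': normaliser = 0.35·0.8393 + 0.9·0.0657 + 0.25·0.0950; P(author K) ≈ 0.7800, P(author N) ≈ 0.1569, P(author M) ≈ 0.0631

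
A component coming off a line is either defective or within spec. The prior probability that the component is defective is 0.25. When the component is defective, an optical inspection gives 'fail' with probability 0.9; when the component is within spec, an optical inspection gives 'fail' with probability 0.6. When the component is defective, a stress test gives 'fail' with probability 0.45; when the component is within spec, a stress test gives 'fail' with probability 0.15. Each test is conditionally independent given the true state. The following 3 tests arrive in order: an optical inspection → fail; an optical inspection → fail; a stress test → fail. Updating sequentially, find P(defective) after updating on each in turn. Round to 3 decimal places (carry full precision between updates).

0.692

Apply Bayes' rule sequentially, carrying P(defective) forward.
After an optical inspection='fail': P(defective) = 0.9·0.2500 / (0.9·0.2500 + 0.6·0.7500) ≈ 0.3333
After an optical inspection='fail': P(defective) = 0.9·0.3333 / (0.9·0.3333 + 0.6·0.6667) ≈ 0.4286
After a stress test='fail': P(defective) = 0.45·0.4286 / (0.45·0.4286 + 0.15·0.5714) ≈ 0.6923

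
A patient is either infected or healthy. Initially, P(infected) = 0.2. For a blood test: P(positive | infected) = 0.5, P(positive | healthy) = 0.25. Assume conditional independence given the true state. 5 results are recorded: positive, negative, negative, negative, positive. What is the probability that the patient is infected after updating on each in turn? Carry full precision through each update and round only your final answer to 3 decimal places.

After 'positive': P(infected) = 0.5·0.2000 / (0.5·0.2000 + 0.25·0.8000) ≈ 0.3333
After 'negative': P(infected) = 0.5·0.3333 / (0.5·0.3333 + 0.75·0.6667) ≈ 0.2500
After 'negative': P(infected) = 0.5·0.2500 / (0.5·0.2500 + 0.75·0.7500) ≈ 0.1818
After 'negative': P(infected) = 0.5·0.1818 / (0.5·0.1818 + 0.75·0.8182) ≈ 0.1290
After 'positive': P(infected) = 0.5·0.1290 / (0.5·0.1290 + 0.25·0.8710) ≈ 0.2286

0.229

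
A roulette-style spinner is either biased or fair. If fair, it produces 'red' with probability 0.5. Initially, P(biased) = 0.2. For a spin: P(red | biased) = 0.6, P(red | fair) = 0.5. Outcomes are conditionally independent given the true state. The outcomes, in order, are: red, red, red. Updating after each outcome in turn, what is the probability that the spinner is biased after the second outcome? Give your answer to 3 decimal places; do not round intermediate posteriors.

0.265

Each posterior becomes the prior for the next update.
After 'red': P(biased) = 0.6·0.2000 / (0.6·0.2000 + 0.5·0.8000) ≈ 0.2308
After 'red': P(biased) = 0.6·0.2308 / (0.6·0.2308 + 0.5·0.7692) ≈ 0.2647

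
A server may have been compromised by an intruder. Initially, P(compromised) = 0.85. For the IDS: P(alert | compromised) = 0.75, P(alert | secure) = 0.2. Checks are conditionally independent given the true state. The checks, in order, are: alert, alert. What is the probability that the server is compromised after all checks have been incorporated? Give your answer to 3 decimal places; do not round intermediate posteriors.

Each posterior becomes the prior for the next update.
After 'alert': P(compromised) = 0.75·0.8500 / (0.75·0.8500 + 0.2·0.1500) ≈ 0.9551
After 'alert': P(compromised) = 0.75·0.9551 / (0.75·0.9551 + 0.2·0.0449) ≈ 0.9876

0.988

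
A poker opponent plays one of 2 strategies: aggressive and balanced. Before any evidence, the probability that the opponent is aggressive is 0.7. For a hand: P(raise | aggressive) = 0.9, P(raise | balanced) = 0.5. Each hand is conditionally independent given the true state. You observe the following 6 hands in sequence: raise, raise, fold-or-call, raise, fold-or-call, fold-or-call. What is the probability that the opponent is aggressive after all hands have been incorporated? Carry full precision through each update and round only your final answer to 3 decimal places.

Each posterior becomes the prior for the next update.
After 'raise': P(aggressive) = 0.9·0.7000 / (0.9·0.7000 + 0.5·0.3000) ≈ 0.8077
After 'raise': P(aggressive) = 0.9·0.8077 / (0.9·0.8077 + 0.5·0.1923) ≈ 0.8832
After 'fold-or-call': P(aggressive) = 0.1·0.8832 / (0.1·0.8832 + 0.5·0.1168) ≈ 0.6019
After 'raise': P(aggressive) = 0.9·0.6019 / (0.9·0.6019 + 0.5·0.3981) ≈ 0.7313
After 'fold-or-call': P(aggressive) = 0.1·0.7313 / (0.1·0.7313 + 0.5·0.2687) ≈ 0.3525
After 'fold-or-call': P(aggressive) = 0.1·0.3525 / (0.1·0.3525 + 0.5·0.6475) ≈ 0.0982

0.098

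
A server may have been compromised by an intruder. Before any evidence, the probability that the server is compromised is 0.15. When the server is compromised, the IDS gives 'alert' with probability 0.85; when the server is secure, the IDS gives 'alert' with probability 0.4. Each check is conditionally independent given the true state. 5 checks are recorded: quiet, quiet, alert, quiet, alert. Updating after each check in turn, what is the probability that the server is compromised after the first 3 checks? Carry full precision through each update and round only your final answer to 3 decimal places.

After 'quiet': P(compromised) = 0.15·0.1500 / (0.15·0.1500 + 0.6·0.8500) ≈ 0.0423
After 'quiet': P(compromised) = 0.15·0.0423 / (0.15·0.0423 + 0.6·0.9577) ≈ 0.0109
After 'alert': P(compromised) = 0.85·0.0109 / (0.85·0.0109 + 0.4·0.9891) ≈ 0.0229

0.023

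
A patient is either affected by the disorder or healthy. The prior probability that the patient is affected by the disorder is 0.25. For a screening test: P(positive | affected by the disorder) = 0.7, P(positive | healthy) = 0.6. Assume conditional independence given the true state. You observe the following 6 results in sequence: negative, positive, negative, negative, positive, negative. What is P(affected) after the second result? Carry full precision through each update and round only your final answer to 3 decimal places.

Apply Bayes' rule sequentially, carrying P(affected) forward.
After 'negative': P(affected) = 0.3·0.2500 / (0.3·0.2500 + 0.4·0.7500) ≈ 0.2000
After 'positive': P(affected) = 0.7·0.2000 / (0.7·0.2000 + 0.6·0.8000) ≈ 0.2258

0.226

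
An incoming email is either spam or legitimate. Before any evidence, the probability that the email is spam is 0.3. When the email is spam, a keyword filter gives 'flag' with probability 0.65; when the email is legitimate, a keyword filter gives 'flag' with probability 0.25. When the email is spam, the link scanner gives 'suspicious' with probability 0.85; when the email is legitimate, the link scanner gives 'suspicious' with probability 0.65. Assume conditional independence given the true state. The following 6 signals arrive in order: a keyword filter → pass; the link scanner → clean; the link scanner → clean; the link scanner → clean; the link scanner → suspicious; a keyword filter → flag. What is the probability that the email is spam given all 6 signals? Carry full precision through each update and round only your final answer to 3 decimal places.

0.051

After a keyword filter='pass': P(spam) = 0.35·0.3000 / (0.35·0.3000 + 0.75·0.7000) ≈ 0.1667
After the link scanner='clean': P(spam) = 0.15·0.1667 / (0.15·0.1667 + 0.35·0.8333) ≈ 0.0789
After the link scanner='clean': P(spam) = 0.15·0.0789 / (0.15·0.0789 + 0.35·0.9211) ≈ 0.0354
After the link scanner='clean': P(spam) = 0.15·0.0354 / (0.15·0.0354 + 0.35·0.9646) ≈ 0.0155
After the link scanner='suspicious': P(spam) = 0.85·0.0155 / (0.85·0.0155 + 0.65·0.9845) ≈ 0.0202
After a keyword filter='flag': P(spam) = 0.65·0.0202 / (0.65·0.0202 + 0.25·0.9798) ≈ 0.0508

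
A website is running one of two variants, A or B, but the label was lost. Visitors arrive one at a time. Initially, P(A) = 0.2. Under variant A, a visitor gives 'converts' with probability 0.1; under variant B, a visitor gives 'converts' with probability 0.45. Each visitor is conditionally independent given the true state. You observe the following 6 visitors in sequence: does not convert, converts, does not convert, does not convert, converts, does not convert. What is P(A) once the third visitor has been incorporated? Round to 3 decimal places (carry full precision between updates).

Apply Bayes' rule sequentially, carrying P(A) forward.
After 'does not convert': P(A) = 0.9·0.2000 / (0.9·0.2000 + 0.55·0.8000) ≈ 0.2903
After 'converts': P(A) = 0.1·0.2903 / (0.1·0.2903 + 0.45·0.7097) ≈ 0.0833
After 'does not convert': P(A) = 0.9·0.0833 / (0.9·0.0833 + 0.55·0.9167) ≈ 0.1295

0.129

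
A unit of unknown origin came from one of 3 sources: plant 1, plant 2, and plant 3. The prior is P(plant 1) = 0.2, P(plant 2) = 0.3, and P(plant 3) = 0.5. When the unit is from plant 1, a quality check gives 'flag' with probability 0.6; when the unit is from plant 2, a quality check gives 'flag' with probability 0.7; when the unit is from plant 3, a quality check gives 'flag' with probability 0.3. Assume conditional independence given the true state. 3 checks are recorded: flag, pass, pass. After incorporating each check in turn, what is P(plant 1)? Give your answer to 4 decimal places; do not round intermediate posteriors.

After 'flag': normaliser = 0.6·0.2000 + 0.7·0.3000 + 0.3·0.5000; P(plant 1) ≈ 0.2500, P(plant 2) ≈ 0.4375, P(plant 3) ≈ 0.3125
After 'pass': normaliser = 0.4·0.2500 + 0.3·0.4375 + 0.7·0.3125; P(plant 1) ≈ 0.2222, P(plant 2) ≈ 0.2917, P(plant 3) ≈ 0.4861
After 'pass': normaliser = 0.4·0.2222 + 0.3·0.2917 + 0.7·0.4861; P(plant 1) ≈ 0.1720, P(plant 2) ≈ 0.1694, P(plant 3) ≈ 0.6586

0.1720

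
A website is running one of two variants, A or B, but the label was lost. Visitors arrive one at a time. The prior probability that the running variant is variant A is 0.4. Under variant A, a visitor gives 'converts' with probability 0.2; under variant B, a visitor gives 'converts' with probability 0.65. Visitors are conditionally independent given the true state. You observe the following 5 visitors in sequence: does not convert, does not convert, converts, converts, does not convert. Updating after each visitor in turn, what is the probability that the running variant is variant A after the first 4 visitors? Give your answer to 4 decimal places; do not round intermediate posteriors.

After 'does not convert': P(A) = 0.8·0.4000 / (0.8·0.4000 + 0.35·0.6000) ≈ 0.6038
After 'does not convert': P(A) = 0.8·0.6038 / (0.8·0.6038 + 0.35·0.3962) ≈ 0.7769
After 'converts': P(A) = 0.2·0.7769 / (0.2·0.7769 + 0.65·0.2231) ≈ 0.5173
After 'converts': P(A) = 0.2·0.5173 / (0.2·0.5173 + 0.65·0.4827) ≈ 0.2480

0.2480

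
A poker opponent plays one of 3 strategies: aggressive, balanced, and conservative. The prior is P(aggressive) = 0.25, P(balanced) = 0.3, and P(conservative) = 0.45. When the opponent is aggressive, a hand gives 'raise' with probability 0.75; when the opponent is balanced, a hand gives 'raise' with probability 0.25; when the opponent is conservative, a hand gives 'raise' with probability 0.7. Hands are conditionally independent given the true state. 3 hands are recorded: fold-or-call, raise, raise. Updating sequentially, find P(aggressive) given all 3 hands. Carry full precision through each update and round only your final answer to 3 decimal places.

0.305

After 'fold-or-call': normaliser = 0.25·0.2500 + 0.75·0.3000 + 0.3·0.4500; P(aggressive) ≈ 0.1479, P(balanced) ≈ 0.5325, P(conservative) ≈ 0.3195
After 'raise': normaliser = 0.75·0.1479 + 0.25·0.5325 + 0.7·0.3195; P(aggressive) ≈ 0.2372, P(balanced) ≈ 0.2846, P(conservative) ≈ 0.4782
After 'raise': normaliser = 0.75·0.2372 + 0.25·0.2846 + 0.7·0.4782; P(aggressive) ≈ 0.3047, P(balanced) ≈ 0.1219, P(conservative) ≈ 0.5734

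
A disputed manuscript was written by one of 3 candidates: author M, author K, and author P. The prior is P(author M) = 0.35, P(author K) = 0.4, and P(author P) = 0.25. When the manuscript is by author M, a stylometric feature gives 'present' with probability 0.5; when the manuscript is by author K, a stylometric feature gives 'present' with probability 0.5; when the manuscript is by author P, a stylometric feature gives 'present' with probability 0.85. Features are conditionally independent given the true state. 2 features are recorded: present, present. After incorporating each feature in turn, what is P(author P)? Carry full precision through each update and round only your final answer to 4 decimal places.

0.4907

After 'present': normaliser = 0.5·0.3500 + 0.5·0.4000 + 0.85·0.2500; P(author M) ≈ 0.2979, P(author K) ≈ 0.3404, P(author P) ≈ 0.3617
After 'present': normaliser = 0.5·0.2979 + 0.5·0.3404 + 0.85·0.3617; P(author M) ≈ 0.2377, P(author K) ≈ 0.2716, P(author P) ≈ 0.4907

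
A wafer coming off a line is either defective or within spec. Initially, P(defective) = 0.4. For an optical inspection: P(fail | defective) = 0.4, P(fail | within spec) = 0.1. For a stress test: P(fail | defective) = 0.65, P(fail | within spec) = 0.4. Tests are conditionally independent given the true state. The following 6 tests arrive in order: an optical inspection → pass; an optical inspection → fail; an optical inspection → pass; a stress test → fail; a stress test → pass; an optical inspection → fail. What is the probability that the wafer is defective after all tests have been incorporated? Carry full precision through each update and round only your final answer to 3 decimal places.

0.818

After an optical inspection='pass': P(defective) = 0.6·0.4000 / (0.6·0.4000 + 0.9·0.6000) ≈ 0.3077
After an optical inspection='fail': P(defective) = 0.4·0.3077 / (0.4·0.3077 + 0.1·0.6923) ≈ 0.6400
After an optical inspection='pass': P(defective) = 0.6·0.6400 / (0.6·0.6400 + 0.9·0.3600) ≈ 0.5424
After a stress test='fail': P(defective) = 0.65·0.5424 / (0.65·0.5424 + 0.4·0.4576) ≈ 0.6582
After a stress test='pass': P(defective) = 0.35·0.6582 / (0.35·0.6582 + 0.6·0.3418) ≈ 0.5291
After an optical inspection='fail': P(defective) = 0.4·0.5291 / (0.4·0.5291 + 0.1·0.4709) ≈ 0.8180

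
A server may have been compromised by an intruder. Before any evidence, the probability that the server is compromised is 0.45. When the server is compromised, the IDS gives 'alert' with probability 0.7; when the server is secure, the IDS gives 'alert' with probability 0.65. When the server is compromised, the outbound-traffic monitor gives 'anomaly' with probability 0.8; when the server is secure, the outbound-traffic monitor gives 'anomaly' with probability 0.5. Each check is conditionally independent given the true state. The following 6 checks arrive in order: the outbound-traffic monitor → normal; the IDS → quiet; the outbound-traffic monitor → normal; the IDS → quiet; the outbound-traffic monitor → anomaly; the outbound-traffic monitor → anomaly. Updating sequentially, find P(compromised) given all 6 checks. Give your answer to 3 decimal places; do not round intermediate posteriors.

0.198

After the outbound-traffic monitor='normal': P(compromised) = 0.2·0.4500 / (0.2·0.4500 + 0.5·0.5500) ≈ 0.2466
After the IDS='quiet': P(compromised) = 0.3·0.2466 / (0.3·0.2466 + 0.35·0.7534) ≈ 0.2191
After the outbound-traffic monitor='normal': P(compromised) = 0.2·0.2191 / (0.2·0.2191 + 0.5·0.7809) ≈ 0.1009
After the IDS='quiet': P(compromised) = 0.3·0.1009 / (0.3·0.1009 + 0.35·0.8991) ≈ 0.0877
After the outbound-traffic monitor='anomaly': P(compromised) = 0.8·0.0877 / (0.8·0.0877 + 0.5·0.9123) ≈ 0.1334
After the outbound-traffic monitor='anomaly': P(compromised) = 0.8·0.1334 / (0.8·0.1334 + 0.5·0.8666) ≈ 0.1976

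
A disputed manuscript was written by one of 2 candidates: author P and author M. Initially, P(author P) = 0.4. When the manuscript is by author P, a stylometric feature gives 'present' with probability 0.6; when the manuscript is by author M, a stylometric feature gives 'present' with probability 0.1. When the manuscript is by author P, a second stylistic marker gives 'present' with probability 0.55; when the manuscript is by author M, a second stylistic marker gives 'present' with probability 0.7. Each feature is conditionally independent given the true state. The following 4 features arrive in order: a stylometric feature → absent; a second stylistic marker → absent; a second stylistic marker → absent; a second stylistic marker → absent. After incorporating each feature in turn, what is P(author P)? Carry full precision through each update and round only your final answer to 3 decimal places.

0.500

After a stylometric feature='absent': P(author P) = 0.4·0.4000 / (0.4·0.4000 + 0.9·0.6000) ≈ 0.2286
After a second stylistic marker='absent': P(author P) = 0.45·0.2286 / (0.45·0.2286 + 0.3·0.7714) ≈ 0.3077
After a second stylistic marker='absent': P(author P) = 0.45·0.3077 / (0.45·0.3077 + 0.3·0.6923) ≈ 0.4000
After a second stylistic marker='absent': P(author P) = 0.45·0.4000 / (0.45·0.4000 + 0.3·0.6000) ≈ 0.5000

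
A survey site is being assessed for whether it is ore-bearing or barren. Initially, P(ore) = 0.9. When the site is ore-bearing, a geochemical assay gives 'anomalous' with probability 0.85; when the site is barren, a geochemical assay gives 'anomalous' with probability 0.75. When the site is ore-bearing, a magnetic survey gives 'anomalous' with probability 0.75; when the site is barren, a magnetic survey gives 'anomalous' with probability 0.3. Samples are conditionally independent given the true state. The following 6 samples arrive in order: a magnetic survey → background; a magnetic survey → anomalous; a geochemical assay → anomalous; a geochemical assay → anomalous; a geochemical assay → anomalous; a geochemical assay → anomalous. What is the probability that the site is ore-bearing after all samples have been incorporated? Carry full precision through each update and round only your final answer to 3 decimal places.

0.930

After a magnetic survey='background': P(ore) = 0.25·0.9000 / (0.25·0.9000 + 0.7·0.1000) ≈ 0.7627
After a magnetic survey='anomalous': P(ore) = 0.75·0.7627 / (0.75·0.7627 + 0.3·0.2373) ≈ 0.8893
After a geochemical assay='anomalous': P(ore) = 0.85·0.8893 / (0.85·0.8893 + 0.75·0.1107) ≈ 0.9011
After a geochemical assay='anomalous': P(ore) = 0.85·0.9011 / (0.85·0.9011 + 0.75·0.0989) ≈ 0.9117
After a geochemical assay='anomalous': P(ore) = 0.85·0.9117 / (0.85·0.9117 + 0.75·0.0883) ≈ 0.9212
After a geochemical assay='anomalous': P(ore) = 0.85·0.9212 / (0.85·0.9212 + 0.75·0.0788) ≈ 0.9299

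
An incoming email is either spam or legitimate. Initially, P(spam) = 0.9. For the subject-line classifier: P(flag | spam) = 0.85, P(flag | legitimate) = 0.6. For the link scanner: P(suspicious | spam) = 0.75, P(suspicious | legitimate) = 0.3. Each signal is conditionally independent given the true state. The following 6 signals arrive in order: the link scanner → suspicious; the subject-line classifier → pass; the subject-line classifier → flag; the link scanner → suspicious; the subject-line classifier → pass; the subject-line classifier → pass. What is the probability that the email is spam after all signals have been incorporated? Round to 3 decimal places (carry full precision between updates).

0.808

Each posterior becomes the prior for the next update.
After the link scanner='suspicious': P(spam) = 0.75·0.9000 / (0.75·0.9000 + 0.3·0.1000) ≈ 0.9574
After the subject-line classifier='pass': P(spam) = 0.15·0.9574 / (0.15·0.9574 + 0.4·0.0426) ≈ 0.8940
After the subject-line classifier='flag': P(spam) = 0.85·0.8940 / (0.85·0.8940 + 0.6·0.1060) ≈ 0.9228
After the link scanner='suspicious': P(spam) = 0.75·0.9228 / (0.75·0.9228 + 0.3·0.0772) ≈ 0.9676
After the subject-line classifier='pass': P(spam) = 0.15·0.9676 / (0.15·0.9676 + 0.4·0.0324) ≈ 0.9181
After the subject-line classifier='pass': P(spam) = 0.15·0.9181 / (0.15·0.9181 + 0.4·0.0819) ≈ 0.8078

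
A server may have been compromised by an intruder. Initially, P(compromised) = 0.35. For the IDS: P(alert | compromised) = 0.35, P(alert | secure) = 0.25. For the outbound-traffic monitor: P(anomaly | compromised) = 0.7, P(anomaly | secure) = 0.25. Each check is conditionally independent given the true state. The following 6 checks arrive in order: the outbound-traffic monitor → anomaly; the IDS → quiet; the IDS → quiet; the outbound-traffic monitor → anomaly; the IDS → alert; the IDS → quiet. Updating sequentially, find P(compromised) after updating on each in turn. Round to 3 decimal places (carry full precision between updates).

After the outbound-traffic monitor='anomaly': P(compromised) = 0.7·0.3500 / (0.7·0.3500 + 0.25·0.6500) ≈ 0.6012
After the IDS='quiet': P(compromised) = 0.65·0.6012 / (0.65·0.6012 + 0.75·0.3988) ≈ 0.5665
After the IDS='quiet': P(compromised) = 0.65·0.5665 / (0.65·0.5665 + 0.75·0.4335) ≈ 0.5311
After the outbound-traffic monitor='anomaly': P(compromised) = 0.7·0.5311 / (0.7·0.5311 + 0.25·0.4689) ≈ 0.7602
After the IDS='alert': P(compromised) = 0.35·0.7602 / (0.35·0.7602 + 0.25·0.2398) ≈ 0.8161
After the IDS='quiet': P(compromised) = 0.65·0.8161 / (0.65·0.8161 + 0.75·0.1839) ≈ 0.7937

0.794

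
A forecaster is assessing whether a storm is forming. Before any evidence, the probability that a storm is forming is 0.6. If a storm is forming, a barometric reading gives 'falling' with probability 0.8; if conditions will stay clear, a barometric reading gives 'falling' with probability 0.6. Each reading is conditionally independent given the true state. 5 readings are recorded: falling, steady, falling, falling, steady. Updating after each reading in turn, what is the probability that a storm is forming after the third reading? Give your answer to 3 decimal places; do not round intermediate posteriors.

After 'falling': P(storm) = 0.8·0.6000 / (0.8·0.6000 + 0.6·0.4000) ≈ 0.6667
After 'steady': P(storm) = 0.2·0.6667 / (0.2·0.6667 + 0.4·0.3333) ≈ 0.5000
After 'falling': P(storm) = 0.8·0.5000 / (0.8·0.5000 + 0.6·0.5000) ≈ 0.5714

0.571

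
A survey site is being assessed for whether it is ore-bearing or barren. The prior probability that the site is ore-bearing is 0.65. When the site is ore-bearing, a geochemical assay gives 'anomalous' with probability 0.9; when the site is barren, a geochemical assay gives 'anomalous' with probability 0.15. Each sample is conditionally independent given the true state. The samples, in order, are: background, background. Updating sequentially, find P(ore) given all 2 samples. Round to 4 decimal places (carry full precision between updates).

After 'background': P(ore) = 0.1·0.6500 / (0.1·0.6500 + 0.85·0.3500) ≈ 0.1793
After 'background': P(ore) = 0.1·0.1793 / (0.1·0.1793 + 0.85·0.8207) ≈ 0.0251

0.0251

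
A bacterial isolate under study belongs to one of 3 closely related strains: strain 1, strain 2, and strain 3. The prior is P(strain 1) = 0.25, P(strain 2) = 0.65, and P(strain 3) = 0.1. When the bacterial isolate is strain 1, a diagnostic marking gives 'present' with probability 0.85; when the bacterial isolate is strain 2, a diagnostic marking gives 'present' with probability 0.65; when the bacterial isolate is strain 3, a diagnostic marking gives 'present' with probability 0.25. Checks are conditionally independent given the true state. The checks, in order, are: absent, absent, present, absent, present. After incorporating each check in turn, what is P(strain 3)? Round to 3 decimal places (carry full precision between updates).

0.176

Apply Bayes' rule sequentially, carrying P(strain 3) forward.
After 'absent': normaliser = 0.15·0.2500 + 0.35·0.6500 + 0.75·0.1000; P(strain 1) ≈ 0.1103, P(strain 2) ≈ 0.6691, P(strain 3) ≈ 0.2206
After 'absent': normaliser = 0.15·0.1103 + 0.35·0.6691 + 0.75·0.2206; P(strain 1) ≈ 0.0398, P(strain 2) ≈ 0.5627, P(strain 3) ≈ 0.3975
After 'present': normaliser = 0.85·0.0398 + 0.65·0.5627 + 0.25·0.3975; P(strain 1) ≈ 0.0677, P(strain 2) ≈ 0.7331, P(strain 3) ≈ 0.1992
After 'absent': normaliser = 0.15·0.0677 + 0.35·0.7331 + 0.75·0.1992; P(strain 1) ≈ 0.0244, P(strain 2) ≈ 0.6166, P(strain 3) ≈ 0.3590
After 'present': normaliser = 0.85·0.0244 + 0.65·0.6166 + 0.25·0.3590; P(strain 1) ≈ 0.0406, P(strain 2) ≈ 0.7839, P(strain 3) ≈ 0.1755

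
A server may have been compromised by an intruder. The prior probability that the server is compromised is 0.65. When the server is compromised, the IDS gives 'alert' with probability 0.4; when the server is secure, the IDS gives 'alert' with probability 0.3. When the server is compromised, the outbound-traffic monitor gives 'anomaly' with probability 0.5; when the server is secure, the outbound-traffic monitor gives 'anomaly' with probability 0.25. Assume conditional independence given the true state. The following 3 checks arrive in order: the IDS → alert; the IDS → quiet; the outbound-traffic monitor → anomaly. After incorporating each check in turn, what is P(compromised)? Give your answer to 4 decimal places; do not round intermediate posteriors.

0.8093

After the IDS='alert': P(compromised) = 0.4·0.6500 / (0.4·0.6500 + 0.3·0.3500) ≈ 0.7123
After the IDS='quiet': P(compromised) = 0.6·0.7123 / (0.6·0.7123 + 0.7·0.2877) ≈ 0.6797
After the outbound-traffic monitor='anomaly': P(compromised) = 0.5·0.6797 / (0.5·0.6797 + 0.25·0.3203) ≈ 0.8093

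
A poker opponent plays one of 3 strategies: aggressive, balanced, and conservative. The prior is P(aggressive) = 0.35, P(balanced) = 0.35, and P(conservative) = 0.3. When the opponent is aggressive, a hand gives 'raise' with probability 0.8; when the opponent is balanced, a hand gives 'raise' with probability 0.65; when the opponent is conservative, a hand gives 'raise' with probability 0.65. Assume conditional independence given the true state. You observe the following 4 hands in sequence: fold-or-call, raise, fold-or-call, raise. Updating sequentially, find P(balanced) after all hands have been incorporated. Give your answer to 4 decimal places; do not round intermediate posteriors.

After 'fold-or-call': normaliser = 0.2·0.3500 + 0.35·0.3500 + 0.35·0.3000; P(aggressive) ≈ 0.2353, P(balanced) ≈ 0.4118, P(conservative) ≈ 0.3529
After 'raise': normaliser = 0.8·0.2353 + 0.65·0.4118 + 0.65·0.3529; P(aggressive) ≈ 0.2747, P(balanced) ≈ 0.3906, P(conservative) ≈ 0.3348
After 'fold-or-call': normaliser = 0.2·0.2747 + 0.35·0.3906 + 0.35·0.3348; P(aggressive) ≈ 0.1779, P(balanced) ≈ 0.4427, P(conservative) ≈ 0.3794
After 'raise': normaliser = 0.8·0.1779 + 0.65·0.4427 + 0.65·0.3794; P(aggressive) ≈ 0.2103, P(balanced) ≈ 0.4252, P(conservative) ≈ 0.3645

0.4252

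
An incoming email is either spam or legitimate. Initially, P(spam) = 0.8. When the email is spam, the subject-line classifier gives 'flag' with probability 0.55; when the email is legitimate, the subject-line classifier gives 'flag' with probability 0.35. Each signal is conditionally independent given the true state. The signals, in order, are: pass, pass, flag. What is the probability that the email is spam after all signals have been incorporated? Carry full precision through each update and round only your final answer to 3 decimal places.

After 'pass': P(spam) = 0.45·0.8000 / (0.45·0.8000 + 0.65·0.2000) ≈ 0.7347
After 'pass': P(spam) = 0.45·0.7347 / (0.45·0.7347 + 0.65·0.2653) ≈ 0.6572
After 'flag': P(spam) = 0.55·0.6572 / (0.55·0.6572 + 0.35·0.3428) ≈ 0.7508

0.751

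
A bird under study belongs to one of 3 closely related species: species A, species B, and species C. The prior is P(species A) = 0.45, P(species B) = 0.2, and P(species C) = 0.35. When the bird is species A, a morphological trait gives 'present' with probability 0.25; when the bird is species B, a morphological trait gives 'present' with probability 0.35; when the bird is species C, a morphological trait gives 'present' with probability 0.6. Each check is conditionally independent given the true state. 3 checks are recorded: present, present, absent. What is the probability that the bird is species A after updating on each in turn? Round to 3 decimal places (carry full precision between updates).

0.241

Apply Bayes' rule sequentially, carrying P(species A) forward.
After 'present': normaliser = 0.25·0.4500 + 0.35·0.2000 + 0.6·0.3500; P(species A) ≈ 0.2866, P(species B) ≈ 0.1783, P(species C) ≈ 0.5350
After 'present': normaliser = 0.25·0.2866 + 0.35·0.1783 + 0.6·0.5350; P(species A) ≈ 0.1575, P(species B) ≈ 0.1372, P(species C) ≈ 0.7054
After 'absent': normaliser = 0.75·0.1575 + 0.65·0.1372 + 0.4·0.7054; P(species A) ≈ 0.2413, P(species B) ≈ 0.1822, P(species C) ≈ 0.5765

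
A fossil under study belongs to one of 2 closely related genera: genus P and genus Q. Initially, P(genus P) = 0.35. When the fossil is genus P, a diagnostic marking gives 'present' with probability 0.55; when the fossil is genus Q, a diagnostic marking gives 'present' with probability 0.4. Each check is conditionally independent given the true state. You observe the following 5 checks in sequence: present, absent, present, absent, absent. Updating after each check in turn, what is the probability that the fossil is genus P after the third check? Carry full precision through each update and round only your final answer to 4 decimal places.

Each posterior becomes the prior for the next update.
After 'present': P(genus P) = 0.55·0.3500 / (0.55·0.3500 + 0.4·0.6500) ≈ 0.4254
After 'absent': P(genus P) = 0.45·0.4254 / (0.45·0.4254 + 0.6·0.5746) ≈ 0.3570
After 'present': P(genus P) = 0.55·0.3570 / (0.55·0.3570 + 0.4·0.6430) ≈ 0.4330

0.4330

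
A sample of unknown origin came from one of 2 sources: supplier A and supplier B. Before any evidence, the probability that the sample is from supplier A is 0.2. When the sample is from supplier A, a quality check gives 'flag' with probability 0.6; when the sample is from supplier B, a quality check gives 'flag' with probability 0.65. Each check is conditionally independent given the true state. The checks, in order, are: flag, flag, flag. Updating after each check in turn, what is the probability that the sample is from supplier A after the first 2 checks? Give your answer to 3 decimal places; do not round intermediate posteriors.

After 'flag': P(supplier A) = 0.6·0.2000 / (0.6·0.2000 + 0.65·0.8000) ≈ 0.1875
After 'flag': P(supplier A) = 0.6·0.1875 / (0.6·0.1875 + 0.65·0.8125) ≈ 0.1756

0.176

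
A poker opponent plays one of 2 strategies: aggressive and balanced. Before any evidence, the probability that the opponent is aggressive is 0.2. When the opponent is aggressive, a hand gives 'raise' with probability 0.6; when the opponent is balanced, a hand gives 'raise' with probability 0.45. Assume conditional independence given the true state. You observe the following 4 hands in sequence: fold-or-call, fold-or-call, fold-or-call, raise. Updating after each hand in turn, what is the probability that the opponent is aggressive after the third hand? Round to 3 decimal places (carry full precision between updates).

Apply Bayes' rule sequentially, carrying P(aggressive) forward.
After 'fold-or-call': P(aggressive) = 0.4·0.2000 / (0.4·0.2000 + 0.55·0.8000) ≈ 0.1538
After 'fold-or-call': P(aggressive) = 0.4·0.1538 / (0.4·0.1538 + 0.55·0.8462) ≈ 0.1168
After 'fold-or-call': P(aggressive) = 0.4·0.1168 / (0.4·0.1168 + 0.55·0.8832) ≈ 0.0877

0.088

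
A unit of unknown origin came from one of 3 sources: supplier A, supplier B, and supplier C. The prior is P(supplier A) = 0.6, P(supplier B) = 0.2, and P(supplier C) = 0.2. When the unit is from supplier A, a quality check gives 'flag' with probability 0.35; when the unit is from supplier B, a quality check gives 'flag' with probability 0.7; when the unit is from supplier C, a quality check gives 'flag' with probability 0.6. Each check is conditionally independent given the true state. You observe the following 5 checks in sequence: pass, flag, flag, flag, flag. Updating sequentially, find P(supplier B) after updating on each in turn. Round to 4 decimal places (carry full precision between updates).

0.4704

After 'pass': normaliser = 0.65·0.6000 + 0.3·0.2000 + 0.4·0.2000; P(supplier A) ≈ 0.7358, P(supplier B) ≈ 0.1132, P(supplier C) ≈ 0.1509
After 'flag': normaliser = 0.35·0.7358 + 0.7·0.1132 + 0.6·0.1509; P(supplier A) ≈ 0.6026, P(supplier B) ≈ 0.1854, P(supplier C) ≈ 0.2119
After 'flag': normaliser = 0.35·0.6026 + 0.7·0.1854 + 0.6·0.2119; P(supplier A) ≈ 0.4508, P(supplier B) ≈ 0.2774, P(supplier C) ≈ 0.2718
After 'flag': normaliser = 0.35·0.4508 + 0.7·0.2774 + 0.6·0.2718; P(supplier A) ≈ 0.3064, P(supplier B) ≈ 0.3771, P(supplier C) ≈ 0.3166
After 'flag': normaliser = 0.35·0.3064 + 0.7·0.3771 + 0.6·0.3166; P(supplier A) ≈ 0.1911, P(supplier B) ≈ 0.4704, P(supplier C) ≈ 0.3385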